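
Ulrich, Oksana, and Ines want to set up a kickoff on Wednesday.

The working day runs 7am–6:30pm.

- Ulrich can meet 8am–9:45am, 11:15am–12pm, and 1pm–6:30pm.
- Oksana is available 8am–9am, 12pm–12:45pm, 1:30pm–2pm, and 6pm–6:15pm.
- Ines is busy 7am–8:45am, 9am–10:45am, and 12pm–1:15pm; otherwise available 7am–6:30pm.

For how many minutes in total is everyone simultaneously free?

60 minutes

Ines free within 07:00–18:30: 08:45–09:00, 10:45–12:00, 13:15–18:30.
Ulrich ∩ Oksana: 08:00–09:00, 13:30–14:00, 18:00–18:15.
Ulrich ∩ Oksana ∩ Ines: 08:45–09:00, 13:30–14:00, 18:00–18:15.
Total common minutes: 15 + 30 + 15 = 60.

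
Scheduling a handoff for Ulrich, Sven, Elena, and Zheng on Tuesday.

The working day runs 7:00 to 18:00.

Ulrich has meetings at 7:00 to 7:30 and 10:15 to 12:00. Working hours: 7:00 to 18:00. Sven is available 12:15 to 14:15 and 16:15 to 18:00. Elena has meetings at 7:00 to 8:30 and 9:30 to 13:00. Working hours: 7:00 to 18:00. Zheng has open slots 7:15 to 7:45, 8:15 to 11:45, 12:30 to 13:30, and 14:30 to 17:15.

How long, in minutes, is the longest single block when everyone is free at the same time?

60 minutes

Ulrich free within 07:00–18:00: 07:30–10:15, 12:00–18:00.
Elena free within 07:00–18:00: 08:30–09:30, 13:00–18:00.
Ulrich ∩ Sven: 12:15–14:15, 16:15–18:00.
Ulrich ∩ Sven ∩ Elena: 13:00–14:15, 16:15–18:00.
Ulrich ∩ Sven ∩ Elena ∩ Zheng: 13:00–13:30, 16:15–17:15.
Common window lengths: 30, 60 min; longest is 60.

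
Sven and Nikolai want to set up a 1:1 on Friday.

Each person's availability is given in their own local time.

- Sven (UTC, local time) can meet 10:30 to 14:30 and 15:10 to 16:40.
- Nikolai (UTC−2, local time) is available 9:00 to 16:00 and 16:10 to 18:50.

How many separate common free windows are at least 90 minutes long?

Sven → UTC: 10:30–14:30, 15:10–16:40.
Nikolai → UTC: 11:00–18:00, 18:10–20:50.
Sven ∩ Nikolai: 11:00–14:30, 15:10–16:40.
Windows ≥ 90 min: 11:00–14:30, 15:10–16:40.
That's 2 windows.

2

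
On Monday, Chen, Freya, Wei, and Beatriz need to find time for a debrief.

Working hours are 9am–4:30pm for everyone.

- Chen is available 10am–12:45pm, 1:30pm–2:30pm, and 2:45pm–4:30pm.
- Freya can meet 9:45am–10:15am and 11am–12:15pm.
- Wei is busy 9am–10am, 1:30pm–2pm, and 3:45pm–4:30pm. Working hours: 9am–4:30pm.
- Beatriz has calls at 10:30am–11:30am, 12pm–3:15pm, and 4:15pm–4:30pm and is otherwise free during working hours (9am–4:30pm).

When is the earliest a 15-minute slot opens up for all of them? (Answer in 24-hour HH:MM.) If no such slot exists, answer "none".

10:00

Wei free within 09:00–16:30: 10:00–13:30, 14:00–15:45.
Beatriz free within 09:00–16:30: 09:00–10:30, 11:30–12:00, 15:15–16:15.
Chen ∩ Freya: 10:00–10:15, 11:00–12:15.
Chen ∩ Freya ∩ Wei: 10:00–10:15, 11:00–12:15.
Chen ∩ Freya ∩ Wei ∩ Beatriz: 10:00–10:15, 11:30–12:00.
Windows ≥ 15 min: 10:00–10:15, 11:30–12:00.
Earliest such window starts at 10:00.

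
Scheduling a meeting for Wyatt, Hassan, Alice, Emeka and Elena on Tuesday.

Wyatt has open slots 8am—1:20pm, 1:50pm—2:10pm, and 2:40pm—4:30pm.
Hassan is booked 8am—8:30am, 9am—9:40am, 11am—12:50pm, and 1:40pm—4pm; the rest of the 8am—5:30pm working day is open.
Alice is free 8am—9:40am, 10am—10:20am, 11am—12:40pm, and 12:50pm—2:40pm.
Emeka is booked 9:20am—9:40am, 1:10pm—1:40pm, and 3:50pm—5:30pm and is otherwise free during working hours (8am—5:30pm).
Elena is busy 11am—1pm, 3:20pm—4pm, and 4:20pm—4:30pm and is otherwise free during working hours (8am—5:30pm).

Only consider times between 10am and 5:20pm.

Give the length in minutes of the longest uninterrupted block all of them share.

Hassan free within 08:00–17:30: 08:30–09:00, 09:40–11:00, 12:50–13:40, 16:00–17:30.
Emeka free within 08:00–17:30: 08:00–09:20, 09:40–13:10, 13:40–15:50.
Elena free within 08:00–17:30: 08:00–11:00, 13:00–15:20, 16:00–16:20, 16:30–17:30.
Wyatt ∩ Hassan: 08:30–09:00, 09:40–11:00, 12:50–13:20, 16:00–16:30.
Wyatt ∩ Hassan ∩ Alice: 08:30–09:00, 10:00–10:20, 12:50–13:20.
Wyatt ∩ Hassan ∩ Alice ∩ Emeka: 08:30–09:00, 10:00–10:20, 12:50–13:10.
Wyatt ∩ Hassan ∩ Alice ∩ Emeka ∩ Elena: 08:30–09:00, 10:00–10:20, 13:00–13:10.
Restricted to 10:00–17:20: 10:00–10:20, 13:00–13:10.
Common window lengths: 20, 10 min; longest is 20.

20 minutes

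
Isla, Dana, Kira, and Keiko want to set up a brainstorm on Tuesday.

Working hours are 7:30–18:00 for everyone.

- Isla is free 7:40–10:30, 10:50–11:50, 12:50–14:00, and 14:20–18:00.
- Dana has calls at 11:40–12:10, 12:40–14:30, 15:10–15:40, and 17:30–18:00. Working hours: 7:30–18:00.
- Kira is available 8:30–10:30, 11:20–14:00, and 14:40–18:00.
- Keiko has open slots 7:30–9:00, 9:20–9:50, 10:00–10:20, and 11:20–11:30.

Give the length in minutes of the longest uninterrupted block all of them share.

Dana free within 07:30–18:00: 07:30–11:40, 12:10–12:40, 14:30–15:10, 15:40–17:30.
Isla ∩ Dana: 07:40–10:30, 10:50–11:40, 14:30–15:10, 15:40–17:30.
Isla ∩ Dana ∩ Kira: 08:30–10:30, 11:20–11:40, 14:40–15:10, 15:40–17:30.
Isla ∩ Dana ∩ Kira ∩ Keiko: 08:30–09:00, 09:20–09:50, 10:00–10:20, 11:20–11:30.
Common window lengths: 30, 30, 20, 10 min; longest is 30.

30 minutes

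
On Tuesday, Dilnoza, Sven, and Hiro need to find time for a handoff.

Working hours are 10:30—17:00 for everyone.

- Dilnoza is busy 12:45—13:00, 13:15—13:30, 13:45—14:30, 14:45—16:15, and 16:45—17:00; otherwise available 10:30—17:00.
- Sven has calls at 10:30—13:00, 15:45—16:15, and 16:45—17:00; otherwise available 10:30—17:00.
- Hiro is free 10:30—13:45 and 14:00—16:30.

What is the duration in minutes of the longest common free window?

Dilnoza free within 10:30–17:00: 10:30–12:45, 13:00–13:15, 13:30–13:45, 14:30–14:45, 16:15–16:45.
Sven free within 10:30–17:00: 13:00–15:45, 16:15–16:45.
Dilnoza ∩ Sven: 13:00–13:15, 13:30–13:45, 14:30–14:45, 16:15–16:45.
Dilnoza ∩ Sven ∩ Hiro: 13:00–13:15, 13:30–13:45, 14:30–14:45, 16:15–16:30.
Common window lengths: 15, 15, 15, 15 min; longest is 15.

15 minutes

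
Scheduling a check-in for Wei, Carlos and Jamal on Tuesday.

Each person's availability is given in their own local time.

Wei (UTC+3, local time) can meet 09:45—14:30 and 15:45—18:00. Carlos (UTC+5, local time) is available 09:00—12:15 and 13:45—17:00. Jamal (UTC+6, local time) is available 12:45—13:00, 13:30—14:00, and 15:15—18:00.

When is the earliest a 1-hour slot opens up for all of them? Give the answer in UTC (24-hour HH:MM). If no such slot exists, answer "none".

Wei → UTC: 06:45–11:30, 12:45–15:00.
Carlos → UTC: 04:00–07:15, 08:45–12:00.
Jamal → UTC: 06:45–07:00, 07:30–08:00, 09:15–12:00.
Wei ∩ Carlos: 06:45–07:15, 08:45–11:30.
Wei ∩ Carlos ∩ Jamal: 06:45–07:00, 09:15–11:30.
Windows ≥ 60 min: 09:15–11:30.
Earliest such window starts at 09:15.

09:15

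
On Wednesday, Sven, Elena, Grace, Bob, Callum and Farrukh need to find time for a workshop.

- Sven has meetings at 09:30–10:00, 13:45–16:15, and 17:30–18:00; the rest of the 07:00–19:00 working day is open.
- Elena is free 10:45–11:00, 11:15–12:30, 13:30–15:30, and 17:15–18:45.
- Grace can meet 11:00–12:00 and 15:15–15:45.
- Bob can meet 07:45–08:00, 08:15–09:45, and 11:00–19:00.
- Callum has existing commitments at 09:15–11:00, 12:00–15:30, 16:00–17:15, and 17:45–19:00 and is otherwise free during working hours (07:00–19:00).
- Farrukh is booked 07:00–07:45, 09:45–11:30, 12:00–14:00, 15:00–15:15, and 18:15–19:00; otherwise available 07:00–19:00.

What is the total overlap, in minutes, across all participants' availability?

30 minutes

Sven free within 07:00–19:00: 07:00–09:30, 10:00–13:45, 16:15–17:30, 18:00–19:00.
Callum free within 07:00–19:00: 07:00–09:15, 11:00–12:00, 15:30–16:00, 17:15–17:45.
Farrukh free within 07:00–19:00: 07:45–09:45, 11:30–12:00, 14:00–15:00, 15:15–18:15.
Sven ∩ Elena: 10:45–11:00, 11:15–12:30, 13:30–13:45, 17:15–17:30, 18:00–18:45.
Sven ∩ Elena ∩ Grace: 11:15–12:00.
Sven ∩ Elena ∩ Grace ∩ Bob: 11:15–12:00.
Sven ∩ Elena ∩ Grace ∩ Bob ∩ Callum: 11:15–12:00.
Sven ∩ Elena ∩ Grace ∩ Bob ∩ Callum ∩ Farrukh: 11:30–12:00.
Total common minutes: 30.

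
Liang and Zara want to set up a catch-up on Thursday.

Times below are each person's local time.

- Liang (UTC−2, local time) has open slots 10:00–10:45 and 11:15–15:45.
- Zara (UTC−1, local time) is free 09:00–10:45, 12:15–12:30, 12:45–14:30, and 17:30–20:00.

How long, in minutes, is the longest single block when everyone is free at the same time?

Liang → UTC: 12:00–12:45, 13:15–17:45.
Zara → UTC: 10:00–11:45, 13:15–13:30, 13:45–15:30, 18:30–21:00.
Liang ∩ Zara: 13:15–13:30, 13:45–15:30.
Common window lengths: 15, 105 min; longest is 105.

105 minutes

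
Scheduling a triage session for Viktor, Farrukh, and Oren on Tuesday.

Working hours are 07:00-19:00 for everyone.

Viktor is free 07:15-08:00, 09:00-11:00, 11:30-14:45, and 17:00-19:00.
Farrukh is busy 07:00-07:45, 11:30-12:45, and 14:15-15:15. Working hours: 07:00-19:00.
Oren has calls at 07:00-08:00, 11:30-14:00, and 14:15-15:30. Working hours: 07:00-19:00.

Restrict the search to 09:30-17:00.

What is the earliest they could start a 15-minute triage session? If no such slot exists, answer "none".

09:30

Farrukh free within 07:00–19:00: 07:45–11:30, 12:45–14:15, 15:15–19:00.
Oren free within 07:00–19:00: 08:00–11:30, 14:00–14:15, 15:30–19:00.
Viktor ∩ Farrukh: 07:45–08:00, 09:00–11:00, 12:45–14:15, 17:00–19:00.
Viktor ∩ Farrukh ∩ Oren: 09:00–11:00, 14:00–14:15, 17:00–19:00.
Restricted to 09:30–17:00: 09:30–11:00, 14:00–14:15.
Windows ≥ 15 min: 09:30–11:00, 14:00–14:15.
Earliest such window starts at 09:30.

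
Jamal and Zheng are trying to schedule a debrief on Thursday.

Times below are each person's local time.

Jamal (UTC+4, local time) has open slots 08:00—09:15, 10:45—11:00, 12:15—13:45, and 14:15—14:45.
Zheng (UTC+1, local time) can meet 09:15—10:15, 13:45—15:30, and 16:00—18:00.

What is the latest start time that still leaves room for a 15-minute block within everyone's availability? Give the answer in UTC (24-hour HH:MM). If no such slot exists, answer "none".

Jamal → UTC: 04:00–05:15, 06:45–07:00, 08:15–09:45, 10:15–10:45.
Zheng → UTC: 08:15–09:15, 12:45–14:30, 15:00–17:00.
Jamal ∩ Zheng: 08:15–09:15.
Windows ≥ 15 min: 08:15–09:15.
Latest start in the last window 08:15–09:15 is 09:15 − 15 min = 09:00.

09:00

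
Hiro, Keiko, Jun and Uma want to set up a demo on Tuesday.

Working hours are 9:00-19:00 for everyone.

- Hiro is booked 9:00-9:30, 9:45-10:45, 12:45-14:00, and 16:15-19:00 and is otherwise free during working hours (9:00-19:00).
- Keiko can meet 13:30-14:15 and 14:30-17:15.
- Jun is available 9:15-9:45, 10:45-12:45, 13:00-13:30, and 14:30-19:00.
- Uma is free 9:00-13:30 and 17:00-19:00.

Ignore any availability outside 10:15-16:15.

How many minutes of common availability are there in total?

Hiro free within 09:00–19:00: 09:30–09:45, 10:45–12:45, 14:00–16:15.
Hiro ∩ Keiko: 14:00–14:15, 14:30–16:15.
Hiro ∩ Keiko ∩ Jun: 14:30–16:15.
Hiro ∩ Keiko ∩ Jun ∩ Uma: (none).
Restricted to 10:15–16:15: (none).
Total common minutes: 0.

0 minutes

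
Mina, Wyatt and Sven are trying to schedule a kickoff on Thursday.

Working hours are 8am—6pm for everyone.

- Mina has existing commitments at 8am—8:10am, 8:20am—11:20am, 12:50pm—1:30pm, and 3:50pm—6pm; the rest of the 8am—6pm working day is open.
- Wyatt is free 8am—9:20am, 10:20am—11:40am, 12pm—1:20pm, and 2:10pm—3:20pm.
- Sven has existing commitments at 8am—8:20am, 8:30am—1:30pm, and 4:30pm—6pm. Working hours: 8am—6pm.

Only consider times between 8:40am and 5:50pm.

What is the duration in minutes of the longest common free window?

70 minutes

Mina free within 08:00–18:00: 08:10–08:20, 11:20–12:50, 13:30–15:50.
Sven free within 08:00–18:00: 08:20–08:30, 13:30–16:30.
Mina ∩ Wyatt: 08:10–08:20, 11:20–11:40, 12:00–12:50, 14:10–15:20.
Mina ∩ Wyatt ∩ Sven: 14:10–15:20.
Restricted to 08:40–17:50: 14:10–15:20.
Single common window of 70 minutes.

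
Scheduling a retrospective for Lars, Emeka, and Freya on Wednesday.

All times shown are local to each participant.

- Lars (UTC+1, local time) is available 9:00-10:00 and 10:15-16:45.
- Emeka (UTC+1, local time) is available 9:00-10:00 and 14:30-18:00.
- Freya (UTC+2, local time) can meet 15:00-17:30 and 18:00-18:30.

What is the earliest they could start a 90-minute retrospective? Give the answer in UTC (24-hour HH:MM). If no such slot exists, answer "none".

13:30

Lars → UTC: 08:00–09:00, 09:15–15:45.
Emeka → UTC: 08:00–09:00, 13:30–17:00.
Freya → UTC: 13:00–15:30, 16:00–16:30.
Lars ∩ Emeka: 08:00–09:00, 13:30–15:45.
Lars ∩ Emeka ∩ Freya: 13:30–15:30.
Windows ≥ 90 min: 13:30–15:30.
Earliest such window starts at 13:30.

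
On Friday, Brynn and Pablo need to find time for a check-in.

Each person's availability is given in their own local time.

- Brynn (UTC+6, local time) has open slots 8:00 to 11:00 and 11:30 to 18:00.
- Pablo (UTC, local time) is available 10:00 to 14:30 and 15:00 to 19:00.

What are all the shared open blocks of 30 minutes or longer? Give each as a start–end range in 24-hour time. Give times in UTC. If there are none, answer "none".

Brynn → UTC: 02:00–05:00, 05:30–12:00.
Pablo → UTC: 10:00–14:30, 15:00–19:00.
Brynn ∩ Pablo: 10:00–12:00.
Windows ≥ 30 min: 10:00–12:00.

10:00–12:00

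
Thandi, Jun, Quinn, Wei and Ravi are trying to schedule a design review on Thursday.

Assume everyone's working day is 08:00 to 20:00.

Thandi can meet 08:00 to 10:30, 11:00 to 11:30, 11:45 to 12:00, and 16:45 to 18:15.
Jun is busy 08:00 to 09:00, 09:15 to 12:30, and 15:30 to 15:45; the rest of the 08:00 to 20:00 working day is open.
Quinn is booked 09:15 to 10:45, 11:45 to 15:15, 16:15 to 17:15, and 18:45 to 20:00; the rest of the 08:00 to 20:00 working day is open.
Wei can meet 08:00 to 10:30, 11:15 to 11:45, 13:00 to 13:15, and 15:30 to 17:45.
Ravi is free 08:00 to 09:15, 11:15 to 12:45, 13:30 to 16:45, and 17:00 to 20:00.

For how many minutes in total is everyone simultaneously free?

45 minutes

Jun free within 08:00–20:00: 09:00–09:15, 12:30–15:30, 15:45–20:00.
Quinn free within 08:00–20:00: 08:00–09:15, 10:45–11:45, 15:15–16:15, 17:15–18:45.
Thandi ∩ Jun: 09:00–09:15, 16:45–18:15.
Thandi ∩ Jun ∩ Quinn: 09:00–09:15, 17:15–18:15.
Thandi ∩ Jun ∩ Quinn ∩ Wei: 09:00–09:15, 17:15–17:45.
Thandi ∩ Jun ∩ Quinn ∩ Wei ∩ Ravi: 09:00–09:15, 17:15–17:45.
Total common minutes: 15 + 30 = 45.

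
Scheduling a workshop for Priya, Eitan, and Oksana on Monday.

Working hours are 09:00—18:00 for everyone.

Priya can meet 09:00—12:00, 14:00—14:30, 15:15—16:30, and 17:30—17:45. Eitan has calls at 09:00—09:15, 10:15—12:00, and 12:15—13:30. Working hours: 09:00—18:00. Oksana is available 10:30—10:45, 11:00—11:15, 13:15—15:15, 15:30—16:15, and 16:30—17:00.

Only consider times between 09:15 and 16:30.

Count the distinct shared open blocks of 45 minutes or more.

Eitan free within 09:00–18:00: 09:15–10:15, 12:00–12:15, 13:30–18:00.
Priya ∩ Eitan: 09:15–10:15, 14:00–14:30, 15:15–16:30, 17:30–17:45.
Priya ∩ Eitan ∩ Oksana: 14:00–14:30, 15:30–16:15.
Restricted to 09:15–16:30: 14:00–14:30, 15:30–16:15.
Windows ≥ 45 min: 15:30–16:15.
That's 1 window.

1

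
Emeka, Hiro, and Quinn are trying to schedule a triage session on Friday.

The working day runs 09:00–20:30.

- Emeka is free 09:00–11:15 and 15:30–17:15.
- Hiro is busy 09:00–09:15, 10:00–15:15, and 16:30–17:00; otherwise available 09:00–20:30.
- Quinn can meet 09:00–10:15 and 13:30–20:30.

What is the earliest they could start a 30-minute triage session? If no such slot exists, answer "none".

09:15

Hiro free within 09:00–20:30: 09:15–10:00, 15:15–16:30, 17:00–20:30.
Emeka ∩ Hiro: 09:15–10:00, 15:30–16:30, 17:00–17:15.
Emeka ∩ Hiro ∩ Quinn: 09:15–10:00, 15:30–16:30, 17:00–17:15.
Windows ≥ 30 min: 09:15–10:00, 15:30–16:30.
Earliest such window starts at 09:15.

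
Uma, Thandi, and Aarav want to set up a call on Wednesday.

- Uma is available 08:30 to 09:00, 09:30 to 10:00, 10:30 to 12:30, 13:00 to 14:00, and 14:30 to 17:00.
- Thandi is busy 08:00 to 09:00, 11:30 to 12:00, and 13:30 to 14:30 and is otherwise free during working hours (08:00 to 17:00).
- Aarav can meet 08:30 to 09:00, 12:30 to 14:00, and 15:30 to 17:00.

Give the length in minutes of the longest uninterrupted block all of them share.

90 minutes

Thandi free within 08:00–17:00: 09:00–11:30, 12:00–13:30, 14:30–17:00.
Uma ∩ Thandi: 09:30–10:00, 10:30–11:30, 12:00–12:30, 13:00–13:30, 14:30–17:00.
Uma ∩ Thandi ∩ Aarav: 13:00–13:30, 15:30–17:00.
Common window lengths: 30, 90 min; longest is 90.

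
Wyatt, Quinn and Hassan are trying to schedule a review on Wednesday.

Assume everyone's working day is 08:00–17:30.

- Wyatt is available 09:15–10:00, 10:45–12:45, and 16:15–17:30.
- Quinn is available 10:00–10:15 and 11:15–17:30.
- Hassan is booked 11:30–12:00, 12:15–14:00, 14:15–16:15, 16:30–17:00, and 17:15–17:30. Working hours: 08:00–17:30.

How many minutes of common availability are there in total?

Hassan free within 08:00–17:30: 08:00–11:30, 12:00–12:15, 14:00–14:15, 16:15–16:30, 17:00–17:15.
Wyatt ∩ Quinn: 11:15–12:45, 16:15–17:30.
Wyatt ∩ Quinn ∩ Hassan: 11:15–11:30, 12:00–12:15, 16:15–16:30, 17:00–17:15.
Total common minutes: 15 + 15 + 15 + 15 = 60.

60 minutes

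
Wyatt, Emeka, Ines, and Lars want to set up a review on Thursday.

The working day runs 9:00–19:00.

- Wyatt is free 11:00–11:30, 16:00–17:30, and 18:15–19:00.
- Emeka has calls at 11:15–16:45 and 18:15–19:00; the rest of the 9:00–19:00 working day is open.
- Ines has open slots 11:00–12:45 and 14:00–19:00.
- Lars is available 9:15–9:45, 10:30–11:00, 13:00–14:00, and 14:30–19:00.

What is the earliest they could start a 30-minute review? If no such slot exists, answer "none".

Emeka free within 09:00–19:00: 09:00–11:15, 16:45–18:15.
Wyatt ∩ Emeka: 11:00–11:15, 16:45–17:30.
Wyatt ∩ Emeka ∩ Ines: 11:00–11:15, 16:45–17:30.
Wyatt ∩ Emeka ∩ Ines ∩ Lars: 16:45–17:30.
Windows ≥ 30 min: 16:45–17:30.
Earliest such window starts at 16:45.

16:45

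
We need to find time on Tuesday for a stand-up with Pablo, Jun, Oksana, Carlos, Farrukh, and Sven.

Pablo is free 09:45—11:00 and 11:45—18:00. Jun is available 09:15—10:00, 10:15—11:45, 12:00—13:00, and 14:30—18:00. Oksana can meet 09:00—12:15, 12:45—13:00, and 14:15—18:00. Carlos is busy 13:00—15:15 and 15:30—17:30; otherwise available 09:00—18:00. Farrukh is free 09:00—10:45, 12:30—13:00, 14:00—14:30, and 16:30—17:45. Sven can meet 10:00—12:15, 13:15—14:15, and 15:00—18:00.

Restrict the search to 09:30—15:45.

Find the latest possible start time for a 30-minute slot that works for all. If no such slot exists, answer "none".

Carlos free within 09:00–18:00: 09:00–13:00, 15:15–15:30, 17:30–18:00.
Pablo ∩ Jun: 09:45–10:00, 10:15–11:00, 12:00–13:00, 14:30–18:00.
Pablo ∩ Jun ∩ Oksana: 09:45–10:00, 10:15–11:00, 12:00–12:15, 12:45–13:00, 14:30–18:00.
Pablo ∩ Jun ∩ Oksana ∩ Carlos: 09:45–10:00, 10:15–11:00, 12:00–12:15, 12:45–13:00, 15:15–15:30, 17:30–18:00.
Pablo ∩ Jun ∩ Oksana ∩ Carlos ∩ Farrukh: 09:45–10:00, 10:15–10:45, 12:45–13:00, 17:30–17:45.
Pablo ∩ Jun ∩ Oksana ∩ Carlos ∩ Farrukh ∩ Sven: 10:15–10:45, 17:30–17:45.
Restricted to 09:30–15:45: 10:15–10:45.
Windows ≥ 30 min: 10:15–10:45.
Latest start in the last window 10:15–10:45 is 10:45 − 30 min = 10:15.

10:15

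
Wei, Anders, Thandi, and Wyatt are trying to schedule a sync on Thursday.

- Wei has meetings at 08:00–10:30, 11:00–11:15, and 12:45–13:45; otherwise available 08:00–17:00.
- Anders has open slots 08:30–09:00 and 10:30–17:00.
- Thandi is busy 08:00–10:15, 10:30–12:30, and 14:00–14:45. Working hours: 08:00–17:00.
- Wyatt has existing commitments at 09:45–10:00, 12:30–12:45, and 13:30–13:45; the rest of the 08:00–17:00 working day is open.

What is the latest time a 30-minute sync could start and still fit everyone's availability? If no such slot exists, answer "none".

Wei free within 08:00–17:00: 10:30–11:00, 11:15–12:45, 13:45–17:00.
Thandi free within 08:00–17:00: 10:15–10:30, 12:30–14:00, 14:45–17:00.
Wyatt free within 08:00–17:00: 08:00–09:45, 10:00–12:30, 12:45–13:30, 13:45–17:00.
Wei ∩ Anders: 10:30–11:00, 11:15–12:45, 13:45–17:00.
Wei ∩ Anders ∩ Thandi: 12:30–12:45, 13:45–14:00, 14:45–17:00.
Wei ∩ Anders ∩ Thandi ∩ Wyatt: 13:45–14:00, 14:45–17:00.
Windows ≥ 30 min: 14:45–17:00.
Latest start in the last window 14:45–17:00 is 17:00 − 30 min = 16:30.

16:30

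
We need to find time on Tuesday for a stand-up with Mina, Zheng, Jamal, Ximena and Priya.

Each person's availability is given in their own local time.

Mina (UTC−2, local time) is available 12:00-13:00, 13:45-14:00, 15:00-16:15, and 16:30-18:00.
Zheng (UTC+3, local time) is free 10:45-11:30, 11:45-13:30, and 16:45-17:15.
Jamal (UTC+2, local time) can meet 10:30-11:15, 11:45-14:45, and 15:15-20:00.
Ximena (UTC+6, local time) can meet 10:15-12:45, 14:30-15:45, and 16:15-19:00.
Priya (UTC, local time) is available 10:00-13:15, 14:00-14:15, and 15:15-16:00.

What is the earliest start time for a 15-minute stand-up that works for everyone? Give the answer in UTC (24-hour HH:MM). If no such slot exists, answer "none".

Mina → UTC: 14:00–15:00, 15:45–16:00, 17:00–18:15, 18:30–20:00.
Zheng → UTC: 07:45–08:30, 08:45–10:30, 13:45–14:15.
Jamal → UTC: 08:30–09:15, 09:45–12:45, 13:15–18:00.
Ximena → UTC: 04:15–06:45, 08:30–09:45, 10:15–13:00.
Priya → UTC: 10:00–13:15, 14:00–14:15, 15:15–16:00.
Mina ∩ Zheng: 14:00–14:15.
Mina ∩ Zheng ∩ Jamal: 14:00–14:15.
Mina ∩ Zheng ∩ Jamal ∩ Ximena: (none).
Mina ∩ Zheng ∩ Jamal ∩ Ximena ∩ Priya: (none).
Windows ≥ 15 min: (none).

none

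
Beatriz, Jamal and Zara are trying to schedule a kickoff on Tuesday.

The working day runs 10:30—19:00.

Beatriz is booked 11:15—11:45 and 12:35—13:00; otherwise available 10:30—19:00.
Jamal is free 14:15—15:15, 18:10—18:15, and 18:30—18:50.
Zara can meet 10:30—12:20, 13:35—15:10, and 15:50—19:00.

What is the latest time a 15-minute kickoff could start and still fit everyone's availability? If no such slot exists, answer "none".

Beatriz free within 10:30–19:00: 10:30–11:15, 11:45–12:35, 13:00–19:00.
Beatriz ∩ Jamal: 14:15–15:15, 18:10–18:15, 18:30–18:50.
Beatriz ∩ Jamal ∩ Zara: 14:15–15:10, 18:10–18:15, 18:30–18:50.
Windows ≥ 15 min: 14:15–15:10, 18:30–18:50.
Latest start in the last window 18:30–18:50 is 18:50 − 15 min = 18:35.

18:35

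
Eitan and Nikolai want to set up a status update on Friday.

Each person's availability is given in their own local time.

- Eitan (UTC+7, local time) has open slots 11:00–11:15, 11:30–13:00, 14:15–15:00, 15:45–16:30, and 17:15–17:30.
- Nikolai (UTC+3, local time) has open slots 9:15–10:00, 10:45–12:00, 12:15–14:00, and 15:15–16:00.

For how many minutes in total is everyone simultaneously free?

Eitan → UTC: 04:00–04:15, 04:30–06:00, 07:15–08:00, 08:45–09:30, 10:15–10:30.
Nikolai → UTC: 06:15–07:00, 07:45–09:00, 09:15–11:00, 12:15–13:00.
Eitan ∩ Nikolai: 07:45–08:00, 08:45–09:00, 09:15–09:30, 10:15–10:30.
Total common minutes: 15 + 15 + 15 + 15 = 60.

60 minutes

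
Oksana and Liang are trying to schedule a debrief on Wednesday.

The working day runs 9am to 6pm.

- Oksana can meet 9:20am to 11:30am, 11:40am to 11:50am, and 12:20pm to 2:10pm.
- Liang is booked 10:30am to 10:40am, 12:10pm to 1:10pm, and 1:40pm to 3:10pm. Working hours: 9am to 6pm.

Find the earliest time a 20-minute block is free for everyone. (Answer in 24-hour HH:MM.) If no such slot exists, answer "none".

09:20

Liang free within 09:00–18:00: 09:00–10:30, 10:40–12:10, 13:10–13:40, 15:10–18:00.
Oksana ∩ Liang: 09:20–10:30, 10:40–11:30, 11:40–11:50, 13:10–13:40.
Windows ≥ 20 min: 09:20–10:30, 10:40–11:30, 13:10–13:40.
Earliest such window starts at 09:20.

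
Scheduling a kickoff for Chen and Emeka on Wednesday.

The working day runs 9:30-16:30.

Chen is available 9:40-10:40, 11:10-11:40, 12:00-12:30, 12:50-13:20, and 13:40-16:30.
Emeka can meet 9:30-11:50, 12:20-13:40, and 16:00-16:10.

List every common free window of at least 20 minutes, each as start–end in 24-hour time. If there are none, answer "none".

09:40–10:40, 11:10–11:40, 12:50–13:20

Chen ∩ Emeka: 09:40–10:40, 11:10–11:40, 12:20–12:30, 12:50–13:20, 16:00–16:10.
Windows ≥ 20 min: 09:40–10:40, 11:10–11:40, 12:50–13:20.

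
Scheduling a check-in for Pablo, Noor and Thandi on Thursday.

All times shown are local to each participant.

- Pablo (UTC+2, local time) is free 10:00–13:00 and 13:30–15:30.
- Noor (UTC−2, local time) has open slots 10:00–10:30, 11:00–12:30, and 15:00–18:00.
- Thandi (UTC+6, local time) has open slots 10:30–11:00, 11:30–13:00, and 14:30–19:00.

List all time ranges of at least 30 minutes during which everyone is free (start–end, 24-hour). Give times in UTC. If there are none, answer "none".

12:00–12:30

Pablo → UTC: 08:00–11:00, 11:30–13:30.
Noor → UTC: 12:00–12:30, 13:00–14:30, 17:00–20:00.
Thandi → UTC: 04:30–05:00, 05:30–07:00, 08:30–13:00.
Pablo ∩ Noor: 12:00–12:30, 13:00–13:30.
Pablo ∩ Noor ∩ Thandi: 12:00–12:30.
Windows ≥ 30 min: 12:00–12:30.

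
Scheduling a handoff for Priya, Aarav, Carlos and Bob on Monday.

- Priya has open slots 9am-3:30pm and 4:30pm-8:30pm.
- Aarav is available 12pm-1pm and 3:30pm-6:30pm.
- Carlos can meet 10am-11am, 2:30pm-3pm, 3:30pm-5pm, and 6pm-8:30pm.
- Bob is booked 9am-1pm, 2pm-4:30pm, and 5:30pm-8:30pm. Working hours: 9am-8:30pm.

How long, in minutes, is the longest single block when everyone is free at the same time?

30 minutes

Bob free within 09:00–20:30: 13:00–14:00, 16:30–17:30.
Priya ∩ Aarav: 12:00–13:00, 16:30–18:30.
Priya ∩ Aarav ∩ Carlos: 16:30–17:00, 18:00–18:30.
Priya ∩ Aarav ∩ Carlos ∩ Bob: 16:30–17:00.
Single common window of 30 minutes.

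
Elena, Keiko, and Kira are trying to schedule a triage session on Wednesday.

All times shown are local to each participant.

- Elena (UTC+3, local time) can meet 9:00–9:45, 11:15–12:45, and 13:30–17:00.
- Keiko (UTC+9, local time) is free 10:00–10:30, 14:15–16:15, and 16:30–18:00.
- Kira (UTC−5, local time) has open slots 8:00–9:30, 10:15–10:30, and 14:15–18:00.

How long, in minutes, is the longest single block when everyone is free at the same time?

0 minutes

Elena → UTC: 06:00–06:45, 08:15–09:45, 10:30–14:00.
Keiko → UTC: 01:00–01:30, 05:15–07:15, 07:30–09:00.
Kira → UTC: 13:00–14:30, 15:15–15:30, 19:15–23:00.
Elena ∩ Keiko: 06:00–06:45, 08:15–09:00.
Elena ∩ Keiko ∩ Kira: (none).
No common window.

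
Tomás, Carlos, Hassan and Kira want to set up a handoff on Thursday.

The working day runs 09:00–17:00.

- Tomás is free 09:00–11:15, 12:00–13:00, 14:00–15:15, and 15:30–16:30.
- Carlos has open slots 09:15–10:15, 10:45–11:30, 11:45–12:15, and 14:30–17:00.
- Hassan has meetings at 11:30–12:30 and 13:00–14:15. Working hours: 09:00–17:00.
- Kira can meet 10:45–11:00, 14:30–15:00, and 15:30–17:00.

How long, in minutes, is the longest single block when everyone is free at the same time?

60 minutes

Hassan free within 09:00–17:00: 09:00–11:30, 12:30–13:00, 14:15–17:00.
Tomás ∩ Carlos: 09:15–10:15, 10:45–11:15, 12:00–12:15, 14:30–15:15, 15:30–16:30.
Tomás ∩ Carlos ∩ Hassan: 09:15–10:15, 10:45–11:15, 14:30–15:15, 15:30–16:30.
Tomás ∩ Carlos ∩ Hassan ∩ Kira: 10:45–11:00, 14:30–15:00, 15:30–16:30.
Common window lengths: 15, 30, 60 min; longest is 60.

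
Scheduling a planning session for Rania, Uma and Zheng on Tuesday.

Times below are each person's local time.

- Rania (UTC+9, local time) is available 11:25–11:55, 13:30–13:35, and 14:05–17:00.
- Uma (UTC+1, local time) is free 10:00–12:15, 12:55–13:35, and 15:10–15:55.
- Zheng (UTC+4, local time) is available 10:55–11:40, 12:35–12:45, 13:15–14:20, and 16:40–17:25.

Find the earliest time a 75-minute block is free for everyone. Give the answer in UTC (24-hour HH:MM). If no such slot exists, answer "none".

Rania → UTC: 02:25–02:55, 04:30–04:35, 05:05–08:00.
Uma → UTC: 09:00–11:15, 11:55–12:35, 14:10–14:55.
Zheng → UTC: 06:55–07:40, 08:35–08:45, 09:15–10:20, 12:40–13:25.
Rania ∩ Uma: (none).
Rania ∩ Uma ∩ Zheng: (none).
Windows ≥ 75 min: (none).

none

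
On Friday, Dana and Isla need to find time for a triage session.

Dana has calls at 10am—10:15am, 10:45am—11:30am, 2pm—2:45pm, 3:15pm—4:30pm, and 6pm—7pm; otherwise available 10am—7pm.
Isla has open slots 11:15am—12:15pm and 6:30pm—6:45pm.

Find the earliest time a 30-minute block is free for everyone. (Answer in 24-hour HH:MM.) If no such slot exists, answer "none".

Dana free within 10:00–19:00: 10:15–10:45, 11:30–14:00, 14:45–15:15, 16:30–18:00.
Dana ∩ Isla: 11:30–12:15.
Windows ≥ 30 min: 11:30–12:15.
Earliest such window starts at 11:30.

11:30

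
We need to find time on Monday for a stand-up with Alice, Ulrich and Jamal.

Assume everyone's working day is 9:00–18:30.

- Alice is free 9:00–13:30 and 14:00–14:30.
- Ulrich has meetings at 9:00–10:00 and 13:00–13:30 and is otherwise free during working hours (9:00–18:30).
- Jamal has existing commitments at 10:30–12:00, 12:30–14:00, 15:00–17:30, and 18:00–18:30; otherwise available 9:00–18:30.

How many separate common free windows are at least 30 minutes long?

Ulrich free within 09:00–18:30: 10:00–13:00, 13:30–18:30.
Jamal free within 09:00–18:30: 09:00–10:30, 12:00–12:30, 14:00–15:00, 17:30–18:00.
Alice ∩ Ulrich: 10:00–13:00, 14:00–14:30.
Alice ∩ Ulrich ∩ Jamal: 10:00–10:30, 12:00–12:30, 14:00–14:30.
Windows ≥ 30 min: 10:00–10:30, 12:00–12:30, 14:00–14:30.
That's 3 windows.

3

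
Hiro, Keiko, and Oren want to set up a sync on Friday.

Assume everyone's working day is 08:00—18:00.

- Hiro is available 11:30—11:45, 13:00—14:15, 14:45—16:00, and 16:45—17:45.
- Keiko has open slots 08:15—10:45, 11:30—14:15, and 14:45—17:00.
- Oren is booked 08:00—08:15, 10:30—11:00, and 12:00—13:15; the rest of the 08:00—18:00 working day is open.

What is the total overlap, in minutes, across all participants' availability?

165 minutes

Oren free within 08:00–18:00: 08:15–10:30, 11:00–12:00, 13:15–18:00.
Hiro ∩ Keiko: 11:30–11:45, 13:00–14:15, 14:45–16:00, 16:45–17:00.
Hiro ∩ Keiko ∩ Oren: 11:30–11:45, 13:15–14:15, 14:45–16:00, 16:45–17:00.
Total common minutes: 15 + 60 + 75 + 15 = 165.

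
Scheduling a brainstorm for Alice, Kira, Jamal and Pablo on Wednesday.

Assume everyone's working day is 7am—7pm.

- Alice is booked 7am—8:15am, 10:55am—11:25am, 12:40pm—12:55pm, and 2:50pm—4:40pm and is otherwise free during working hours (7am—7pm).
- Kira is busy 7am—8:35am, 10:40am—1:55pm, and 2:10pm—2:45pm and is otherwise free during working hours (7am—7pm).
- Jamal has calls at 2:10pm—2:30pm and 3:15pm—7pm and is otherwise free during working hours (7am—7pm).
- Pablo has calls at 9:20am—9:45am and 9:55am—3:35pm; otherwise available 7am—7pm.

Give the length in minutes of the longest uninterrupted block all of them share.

45 minutes

Alice free within 07:00–19:00: 08:15–10:55, 11:25–12:40, 12:55–14:50, 16:40–19:00.
Kira free within 07:00–19:00: 08:35–10:40, 13:55–14:10, 14:45–19:00.
Jamal free within 07:00–19:00: 07:00–14:10, 14:30–15:15.
Pablo free within 07:00–19:00: 07:00–09:20, 09:45–09:55, 15:35–19:00.
Alice ∩ Kira: 08:35–10:40, 13:55–14:10, 14:45–14:50, 16:40–19:00.
Alice ∩ Kira ∩ Jamal: 08:35–10:40, 13:55–14:10, 14:45–14:50.
Alice ∩ Kira ∩ Jamal ∩ Pablo: 08:35–09:20, 09:45–09:55.
Common window lengths: 45, 10 min; longest is 45.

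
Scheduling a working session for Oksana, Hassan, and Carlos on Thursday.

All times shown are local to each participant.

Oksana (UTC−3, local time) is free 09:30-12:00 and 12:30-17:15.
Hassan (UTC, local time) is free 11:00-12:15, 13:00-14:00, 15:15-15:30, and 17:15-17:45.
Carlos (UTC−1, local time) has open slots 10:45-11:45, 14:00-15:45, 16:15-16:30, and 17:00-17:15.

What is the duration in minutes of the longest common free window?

Oksana → UTC: 12:30–15:00, 15:30–20:15.
Hassan → UTC: 11:00–12:15, 13:00–14:00, 15:15–15:30, 17:15–17:45.
Carlos → UTC: 11:45–12:45, 15:00–16:45, 17:15–17:30, 18:00–18:15.
Oksana ∩ Hassan: 13:00–14:00, 17:15–17:45.
Oksana ∩ Hassan ∩ Carlos: 17:15–17:30.
Single common window of 15 minutes.

15 minutes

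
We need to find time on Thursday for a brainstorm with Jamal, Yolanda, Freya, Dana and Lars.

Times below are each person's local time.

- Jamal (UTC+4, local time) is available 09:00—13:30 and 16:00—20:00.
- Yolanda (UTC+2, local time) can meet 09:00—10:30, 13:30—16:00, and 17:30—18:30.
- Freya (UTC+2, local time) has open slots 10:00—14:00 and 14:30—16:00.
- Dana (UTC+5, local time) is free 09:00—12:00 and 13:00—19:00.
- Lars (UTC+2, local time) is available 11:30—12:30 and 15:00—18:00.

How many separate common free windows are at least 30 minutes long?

1

Jamal → UTC: 05:00–09:30, 12:00–16:00.
Yolanda → UTC: 07:00–08:30, 11:30–14:00, 15:30–16:30.
Freya → UTC: 08:00–12:00, 12:30–14:00.
Dana → UTC: 04:00–07:00, 08:00–14:00.
Lars → UTC: 09:30–10:30, 13:00–16:00.
Jamal ∩ Yolanda: 07:00–08:30, 12:00–14:00, 15:30–16:00.
Jamal ∩ Yolanda ∩ Freya: 08:00–08:30, 12:30–14:00.
Jamal ∩ Yolanda ∩ Freya ∩ Dana: 08:00–08:30, 12:30–14:00.
Jamal ∩ Yolanda ∩ Freya ∩ Dana ∩ Lars: 13:00–14:00.
Windows ≥ 30 min: 13:00–14:00.
That's 1 window.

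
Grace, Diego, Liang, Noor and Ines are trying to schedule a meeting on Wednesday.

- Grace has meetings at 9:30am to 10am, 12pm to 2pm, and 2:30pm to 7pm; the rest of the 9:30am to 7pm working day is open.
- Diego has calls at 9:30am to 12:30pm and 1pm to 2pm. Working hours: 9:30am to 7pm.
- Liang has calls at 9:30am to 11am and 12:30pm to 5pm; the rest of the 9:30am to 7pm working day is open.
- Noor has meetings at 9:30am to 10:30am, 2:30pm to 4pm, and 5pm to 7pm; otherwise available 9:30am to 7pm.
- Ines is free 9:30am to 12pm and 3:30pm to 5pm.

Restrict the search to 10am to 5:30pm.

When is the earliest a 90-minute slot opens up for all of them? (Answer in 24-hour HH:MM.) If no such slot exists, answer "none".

Grace free within 09:30–19:00: 10:00–12:00, 14:00–14:30.
Diego free within 09:30–19:00: 12:30–13:00, 14:00–19:00.
Liang free within 09:30–19:00: 11:00–12:30, 17:00–19:00.
Noor free within 09:30–19:00: 10:30–14:30, 16:00–17:00.
Grace ∩ Diego: 14:00–14:30.
Grace ∩ Diego ∩ Liang: (none).
Grace ∩ Diego ∩ Liang ∩ Noor: (none).
Grace ∩ Diego ∩ Liang ∩ Noor ∩ Ines: (none).
Restricted to 10:00–17:30: (none).
Windows ≥ 90 min: (none).

none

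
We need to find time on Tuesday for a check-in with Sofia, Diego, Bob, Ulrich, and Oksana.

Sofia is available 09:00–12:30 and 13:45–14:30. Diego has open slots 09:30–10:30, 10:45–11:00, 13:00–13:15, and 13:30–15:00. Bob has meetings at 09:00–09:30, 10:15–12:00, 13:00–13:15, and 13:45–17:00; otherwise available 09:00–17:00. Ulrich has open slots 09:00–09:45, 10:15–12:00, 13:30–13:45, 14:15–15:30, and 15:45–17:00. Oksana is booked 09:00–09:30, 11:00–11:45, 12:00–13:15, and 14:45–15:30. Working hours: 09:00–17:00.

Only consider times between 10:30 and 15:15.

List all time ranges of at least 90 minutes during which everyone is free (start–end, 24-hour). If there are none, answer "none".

none

Bob free within 09:00–17:00: 09:30–10:15, 12:00–13:00, 13:15–13:45.
Oksana free within 09:00–17:00: 09:30–11:00, 11:45–12:00, 13:15–14:45, 15:30–17:00.
Sofia ∩ Diego: 09:30–10:30, 10:45–11:00, 13:45–14:30.
Sofia ∩ Diego ∩ Bob: 09:30–10:15.
Sofia ∩ Diego ∩ Bob ∩ Ulrich: 09:30–09:45.
Sofia ∩ Diego ∩ Bob ∩ Ulrich ∩ Oksana: 09:30–09:45.
Restricted to 10:30–15:15: (none).
Windows ≥ 90 min: (none).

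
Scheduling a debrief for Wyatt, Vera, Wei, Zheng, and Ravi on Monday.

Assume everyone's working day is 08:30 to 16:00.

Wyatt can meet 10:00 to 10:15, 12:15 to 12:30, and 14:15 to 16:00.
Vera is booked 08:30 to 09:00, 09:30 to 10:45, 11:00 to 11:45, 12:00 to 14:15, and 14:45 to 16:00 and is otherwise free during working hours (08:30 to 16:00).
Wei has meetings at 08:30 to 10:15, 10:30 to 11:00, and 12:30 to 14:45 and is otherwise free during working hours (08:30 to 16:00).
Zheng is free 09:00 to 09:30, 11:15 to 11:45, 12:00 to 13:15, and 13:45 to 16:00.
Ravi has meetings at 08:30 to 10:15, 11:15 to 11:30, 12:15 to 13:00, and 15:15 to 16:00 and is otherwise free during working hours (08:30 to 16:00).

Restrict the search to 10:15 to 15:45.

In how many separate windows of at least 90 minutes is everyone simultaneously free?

Vera free within 08:30–16:00: 09:00–09:30, 10:45–11:00, 11:45–12:00, 14:15–14:45.
Wei free within 08:30–16:00: 10:15–10:30, 11:00–12:30, 14:45–16:00.
Ravi free within 08:30–16:00: 10:15–11:15, 11:30–12:15, 13:00–15:15.
Wyatt ∩ Vera: 14:15–14:45.
Wyatt ∩ Vera ∩ Wei: (none).
Wyatt ∩ Vera ∩ Wei ∩ Zheng: (none).
Wyatt ∩ Vera ∩ Wei ∩ Zheng ∩ Ravi: (none).
Restricted to 10:15–15:45: (none).
Windows ≥ 90 min: (none).
That's 0 windows.

0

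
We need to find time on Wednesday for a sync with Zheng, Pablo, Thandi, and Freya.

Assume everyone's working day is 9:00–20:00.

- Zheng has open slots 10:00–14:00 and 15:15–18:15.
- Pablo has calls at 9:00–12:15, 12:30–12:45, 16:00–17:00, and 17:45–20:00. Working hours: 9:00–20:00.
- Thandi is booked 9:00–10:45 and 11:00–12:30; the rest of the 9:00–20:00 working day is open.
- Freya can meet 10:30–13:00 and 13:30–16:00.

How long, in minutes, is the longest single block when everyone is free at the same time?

45 minutes

Pablo free within 09:00–20:00: 12:15–12:30, 12:45–16:00, 17:00–17:45.
Thandi free within 09:00–20:00: 10:45–11:00, 12:30–20:00.
Zheng ∩ Pablo: 12:15–12:30, 12:45–14:00, 15:15–16:00, 17:00–17:45.
Zheng ∩ Pablo ∩ Thandi: 12:45–14:00, 15:15–16:00, 17:00–17:45.
Zheng ∩ Pablo ∩ Thandi ∩ Freya: 12:45–13:00, 13:30–14:00, 15:15–16:00.
Common window lengths: 15, 30, 45 min; longest is 45.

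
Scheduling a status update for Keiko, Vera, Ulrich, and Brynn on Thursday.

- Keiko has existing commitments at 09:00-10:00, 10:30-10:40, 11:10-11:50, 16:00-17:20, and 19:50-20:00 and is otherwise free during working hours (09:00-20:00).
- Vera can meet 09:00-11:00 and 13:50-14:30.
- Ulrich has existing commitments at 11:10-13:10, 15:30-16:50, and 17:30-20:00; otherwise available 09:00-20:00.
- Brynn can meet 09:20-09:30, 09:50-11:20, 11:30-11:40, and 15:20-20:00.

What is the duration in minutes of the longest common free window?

Keiko free within 09:00–20:00: 10:00–10:30, 10:40–11:10, 11:50–16:00, 17:20–19:50.
Ulrich free within 09:00–20:00: 09:00–11:10, 13:10–15:30, 16:50–17:30.
Keiko ∩ Vera: 10:00–10:30, 10:40–11:00, 13:50–14:30.
Keiko ∩ Vera ∩ Ulrich: 10:00–10:30, 10:40–11:00, 13:50–14:30.
Keiko ∩ Vera ∩ Ulrich ∩ Brynn: 10:00–10:30, 10:40–11:00.
Common window lengths: 30, 20 min; longest is 30.

30 minutes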